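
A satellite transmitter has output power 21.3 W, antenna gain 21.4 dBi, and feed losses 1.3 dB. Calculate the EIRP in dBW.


Pt = 21.3 W = 13.2838 dBW
EIRP = Pt_dBW + Gt - losses = 13.2838 + 21.4 - 1.3 = 33.3838 dBW

33.3838 dBW


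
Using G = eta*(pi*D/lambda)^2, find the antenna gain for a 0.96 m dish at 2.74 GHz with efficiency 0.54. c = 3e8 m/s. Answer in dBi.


lambda = c/f = 3e8 / 2.74e+09 = 0.1094891 m
G = eta*(pi*D/lambda)^2 = 0.54*(pi*0.96/0.1094891)^2
G = 409.7270 (linear)
G = 10*log10(409.7270) = 26.1249 dBi

26.1249 dBi


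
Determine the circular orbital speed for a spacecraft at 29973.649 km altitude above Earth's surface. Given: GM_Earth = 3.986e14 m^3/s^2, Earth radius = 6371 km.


r = R_E + alt = 6371.0 + 29973.649 = 36344.6490 km = 3.6344649e+07 m
v = sqrt(mu/r) = sqrt(3.986e14 / 3.6344649e+07) = 3311.6803 m/s = 3.3117 km/s

3.3117 km/s


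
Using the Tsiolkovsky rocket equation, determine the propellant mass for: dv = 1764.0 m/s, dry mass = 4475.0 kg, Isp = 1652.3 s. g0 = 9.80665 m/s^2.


ve = Isp * g0 = 1652.3 * 9.80665 = 16203.527795 m/s
mass ratio = exp(dv/ve) = exp(1764.0/16203.527795) = 1.11501202
m_prop = m_dry * (mr - 1) = 4475.0 * (1.11501202 - 1)
m_prop = 514.6788 kg

514.6788 kg


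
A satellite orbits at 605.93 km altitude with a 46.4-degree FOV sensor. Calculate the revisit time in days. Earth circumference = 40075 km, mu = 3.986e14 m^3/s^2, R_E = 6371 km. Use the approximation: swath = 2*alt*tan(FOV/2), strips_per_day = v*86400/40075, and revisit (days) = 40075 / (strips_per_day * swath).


swath = 2*605.93*tan(0.4049164) = 519.4039 km
v = sqrt(mu/r) = 7558.5147 m/s = 7.5585 km/s
strips/day = v*86400/40075 = 7.5585*86400/40075 = 16.2958
coverage/day = strips * swath = 16.2958 * 519.4039 = 8464.1207 km
revisit = 40075 / 8464.1207 = 4.7347 days

4.7347 days


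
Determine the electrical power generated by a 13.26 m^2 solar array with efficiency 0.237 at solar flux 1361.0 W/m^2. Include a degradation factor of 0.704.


P = area * eta * S * degradation
P = 13.26 * 0.237 * 1361.0 * 0.704
P = 3011.0825 W

3011.0825 W


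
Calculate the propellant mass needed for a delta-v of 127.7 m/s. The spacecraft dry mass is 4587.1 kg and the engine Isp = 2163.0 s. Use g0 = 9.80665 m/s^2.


ve = Isp * g0 = 2163.0 * 9.80665 = 21211.783950 m/s
mass ratio = exp(dv/ve) = exp(127.7/21211.783950) = 1.00603840
m_prop = m_dry * (mr - 1) = 4587.1 * (1.00603840 - 1)
m_prop = 27.6987 kg

27.6987 kg


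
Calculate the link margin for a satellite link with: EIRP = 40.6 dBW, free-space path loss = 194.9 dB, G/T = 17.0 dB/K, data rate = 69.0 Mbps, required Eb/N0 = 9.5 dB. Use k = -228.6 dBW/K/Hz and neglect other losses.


C/N0 = EIRP - FSPL + G/T - k = 40.6 - 194.9 + 17.0 - (-228.6)
C/N0 = 91.3000 dB-Hz
R_b = 69.0 Mbps = 6.9e+07 bps -> 10*log10(R_b) = 78.3885 dB-Hz
Eb/N0 = C/N0 - 10*log10(R_b) = 91.3000 - 78.3885 = 12.9115 dB
Margin = Eb/N0 - Eb/N0_req = 12.9115 - 9.5 = 3.4115 dB (link closes)

3.4115 dB


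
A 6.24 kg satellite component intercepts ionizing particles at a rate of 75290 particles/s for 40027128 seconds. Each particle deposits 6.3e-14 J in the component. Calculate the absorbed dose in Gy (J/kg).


Total energy deposited = rate * time * E_per
  = 75290 * 40027128 * 6.3e-14 = 0.1898595 J
Dose = E_total / mass = 0.1898595 / 6.24
Dose = 0.0304262 Gy

0.0304 Gy


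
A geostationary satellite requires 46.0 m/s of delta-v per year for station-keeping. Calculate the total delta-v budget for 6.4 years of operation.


dV = rate * years = 46.0 * 6.4
dV = 294.4000 m/s

294.4000 m/s


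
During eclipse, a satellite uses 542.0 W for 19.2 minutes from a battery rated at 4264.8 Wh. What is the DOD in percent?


E_used = P * t / 60 = 542.0 * 19.2 / 60 = 173.4400 Wh
DOD = E_used / E_total * 100 = 173.4400 / 4264.8 * 100
DOD = 4.0668 %

4.0668 %


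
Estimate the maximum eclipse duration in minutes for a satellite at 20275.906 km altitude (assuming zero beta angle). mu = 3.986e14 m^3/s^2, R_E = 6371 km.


r = 26646.9060 km
T = 721.4897 min
Eclipse fraction = arcsin(R_E/r)/pi = arcsin(6371.0000/26646.9060)/pi
= arcsin(0.2390897)/pi = 0.07684899
Eclipse duration = 0.07684899 * 721.4897 = 55.4458 min

55.4458 minutes


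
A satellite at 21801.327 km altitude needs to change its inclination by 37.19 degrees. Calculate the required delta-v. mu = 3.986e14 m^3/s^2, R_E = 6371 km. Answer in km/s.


r = 28172.3270 km = 2.8172327e+07 m
V = sqrt(mu/r) = 3761.4673 m/s
di = 37.19 deg = 0.6490879 rad
dV = 2*V*sin(di/2) = 2*3761.4673*sin(0.324544)
dV = 2398.8878 m/s = 2.3989 km/s

2.3989 km/s


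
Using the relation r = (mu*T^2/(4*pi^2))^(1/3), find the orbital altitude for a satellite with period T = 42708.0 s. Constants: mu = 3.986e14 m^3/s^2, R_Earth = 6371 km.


T = 42708.0 s
r = (mu*T^2/(4*pi^2))^(1/3) = (3.986e14 * 42708.0^2 / (4*pi^2))^(1/3)
r = 2.6407787e+07 m = 26407.7870 km
alt = r - R_E = 26407.7870 - 6371 = 20036.7870 km

20036.7870 km


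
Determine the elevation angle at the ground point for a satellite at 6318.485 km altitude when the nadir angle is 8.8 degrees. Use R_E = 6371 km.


r = R_E + alt = 12689.4850 km
Law of sines in the satellite / Earth-center / ground-point triangle:
  sin(nadir)/R_E = sin(90 + el)/r  =>  cos(el) = (r/R_E)*sin(nadir)
cos(el) = (12689.4850 / 6371.0000) * sin(8.8 deg) = 0.3047106
el = arccos(0.3047106) = 72.2592 deg
(Earth-central angle = 90 - nadir - el = 8.9408 deg)

72.2592 degrees


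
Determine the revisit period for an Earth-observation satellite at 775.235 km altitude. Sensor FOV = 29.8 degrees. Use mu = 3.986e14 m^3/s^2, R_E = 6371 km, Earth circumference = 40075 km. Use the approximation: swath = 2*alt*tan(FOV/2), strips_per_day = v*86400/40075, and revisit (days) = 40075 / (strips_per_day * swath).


swath = 2*775.235*tan(0.2600541) = 412.5482 km
v = sqrt(mu/r) = 7468.4418 m/s = 7.4684 km/s
strips/day = v*86400/40075 = 7.4684*86400/40075 = 16.1016
coverage/day = strips * swath = 16.1016 * 412.5482 = 6642.7036 km
revisit = 40075 / 6642.7036 = 6.0329 days

6.0329 days


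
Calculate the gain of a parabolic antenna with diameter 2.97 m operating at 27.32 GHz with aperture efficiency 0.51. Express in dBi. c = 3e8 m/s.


lambda = c/f = 3e8 / 2.732e+10 = 0.01098097 m
G = eta*(pi*D/lambda)^2 = 0.51*(pi*2.97/0.01098097)^2
G = 368215.1902 (linear)
G = 10*log10(368215.1902) = 55.6610 dBi

55.6610 dBi


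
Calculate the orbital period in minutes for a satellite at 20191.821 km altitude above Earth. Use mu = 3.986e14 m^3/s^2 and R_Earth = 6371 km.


r = 26562.8210 km = 2.6562821e+07 m
T = 2*pi*sqrt(r^3/mu) = 2*pi*sqrt(1.8742287e+22 / 3.986e14)
T = 43084.6446 s = 718.0774 min

718.0774 minutes


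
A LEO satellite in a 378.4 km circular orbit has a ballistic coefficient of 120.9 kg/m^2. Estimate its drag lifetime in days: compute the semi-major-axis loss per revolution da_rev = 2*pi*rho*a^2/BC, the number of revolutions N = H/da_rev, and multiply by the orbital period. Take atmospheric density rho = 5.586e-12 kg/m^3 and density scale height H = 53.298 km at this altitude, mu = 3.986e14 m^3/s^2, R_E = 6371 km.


a = R_E + alt = 6749.4000 km = 6.7494e+06 m
da_rev = 2*pi*rho*a^2/BC = 2*pi*5.586e-12*(6.7494e+06)^2/120.9 = 13.224670 m per revolution
N = H/da_rev = 53298.0000 m / 13.224670 m = 4030.1952 revolutions
P = 2*pi*sqrt(a^3/mu) = 5518.3466 s
lifetime = N*P = 4030.1952 * 5518.3466 = 2.2240014e+07 s = 257.4076 days

257.4076 days


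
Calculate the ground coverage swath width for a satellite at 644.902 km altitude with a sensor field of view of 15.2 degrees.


FOV = 15.2 deg = 0.26529 rad
swath = 2 * alt * tan(FOV/2) = 2 * 644.902 * tan(0.132645)
swath = 2 * 644.902 * 0.1334285
swath = 172.0966 km

172.0966 km


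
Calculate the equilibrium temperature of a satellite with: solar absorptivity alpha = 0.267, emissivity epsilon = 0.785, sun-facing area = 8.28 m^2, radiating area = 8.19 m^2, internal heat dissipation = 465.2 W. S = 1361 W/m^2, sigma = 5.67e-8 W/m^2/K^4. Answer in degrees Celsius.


Numerator = alpha*S*A_sun + Q_int = 0.267*1361*8.28 + 465.2 = 3474.0444 W
Denominator = eps*sigma*A_rad = 0.785*5.67e-8*8.19 = 3.645328e-07 W/K^4
T^4 = 9.5301282e+09 K^4
T = 312.4458 K = 39.2958 C

39.2958 degrees Celsius


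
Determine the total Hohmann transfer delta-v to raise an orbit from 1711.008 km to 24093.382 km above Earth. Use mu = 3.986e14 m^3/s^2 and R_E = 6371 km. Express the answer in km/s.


r1 = 8082.0080 km = 8.082008e+06 m
r2 = 30464.3820 km = 3.0464382e+07 m
dv1 = sqrt(mu/r1)*(sqrt(2*r2/(r1+r2)) - 1) = 1806.5628 m/s
dv2 = sqrt(mu/r2)*(1 - sqrt(2*r1/(r1+r2))) = 1274.8309 m/s
total dv = |dv1| + |dv2| = 1806.5628 + 1274.8309 = 3081.3937 m/s = 3.0814 km/s

3.0814 km/s


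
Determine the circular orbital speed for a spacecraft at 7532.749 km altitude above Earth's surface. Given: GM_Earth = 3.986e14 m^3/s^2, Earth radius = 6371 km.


r = R_E + alt = 6371.0 + 7532.749 = 13903.7490 km = 1.3903749e+07 m
v = sqrt(mu/r) = sqrt(3.986e14 / 1.3903749e+07) = 5354.2998 m/s = 5.3543 km/s

5.3543 km/s


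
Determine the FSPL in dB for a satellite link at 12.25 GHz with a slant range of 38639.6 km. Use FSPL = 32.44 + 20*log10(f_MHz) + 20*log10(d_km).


f = 12.25 GHz = 12250.0000 MHz
d = 38639.6 km
FSPL = 32.44 + 20*log10(12250.0000) + 20*log10(38639.6)
FSPL = 32.44 + 81.7627 + 91.7407
FSPL = 205.9434 dB

205.9434 dB


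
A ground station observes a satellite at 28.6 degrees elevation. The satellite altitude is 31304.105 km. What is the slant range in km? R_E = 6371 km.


h = 31304.105 km, el = 28.6 deg
d = -R_E*sin(el) + sqrt((R_E*sin(el))^2 + 2*R_E*h + h^2)
d = -6371.0000*sin(0.4991642) + sqrt((6371.0000*0.4786919)^2 + 2*6371.0000*31304.105 + 31304.105^2)
d = 34207.8017 km

34207.8017 km


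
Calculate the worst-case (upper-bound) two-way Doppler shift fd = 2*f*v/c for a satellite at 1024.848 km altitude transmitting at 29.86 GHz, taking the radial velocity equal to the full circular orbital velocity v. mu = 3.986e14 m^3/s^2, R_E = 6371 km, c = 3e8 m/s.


r = 7.395848e+06 m
v = sqrt(mu/r) = 7341.3285 m/s (worst-case radial velocity)
f = 29.86 GHz = 2.986e+10 Hz
fd = 2*f*v/c = 2*2.986e+10*7341.3285/3.0e+08
fd = 1.4614138e+06 Hz

1.4614e+06 Hz


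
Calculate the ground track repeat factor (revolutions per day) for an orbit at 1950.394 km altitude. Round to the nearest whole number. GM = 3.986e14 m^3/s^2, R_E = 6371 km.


r = 8.321394e+06 m
T = 2*pi*sqrt(r^3/mu) = 7554.4935 s = 125.9082 min
revs/day = 1440 / 125.9082 = 11.4369
Rounded: 11 revolutions per day

11 revolutions per day


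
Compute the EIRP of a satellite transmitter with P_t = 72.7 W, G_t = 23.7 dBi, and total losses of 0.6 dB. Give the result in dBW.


Pt = 72.7 W = 18.6153 dBW
EIRP = Pt_dBW + Gt - losses = 18.6153 + 23.7 - 0.6 = 41.7153 dBW

41.7153 dBW


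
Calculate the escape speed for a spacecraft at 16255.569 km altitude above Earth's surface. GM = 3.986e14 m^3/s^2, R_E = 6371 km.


r = 6371.0 + 16255.569 = 22626.5690 km = 2.2626569e+07 m
v_esc = sqrt(2*mu/r) = sqrt(2*3.986e14 / 2.2626569e+07)
v_esc = 5935.7321 m/s = 5.9357 km/s

5.9357 km/s


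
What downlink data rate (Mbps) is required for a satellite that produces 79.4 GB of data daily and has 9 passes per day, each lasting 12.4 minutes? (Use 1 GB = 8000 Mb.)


total contact time = 9 * 12.4 * 60 = 6696.0000 s
data = 79.4 GB = 635200.0000 Mb
rate = 635200.0000 / 6696.0000 = 94.8626 Mbps

94.8626 Mbps


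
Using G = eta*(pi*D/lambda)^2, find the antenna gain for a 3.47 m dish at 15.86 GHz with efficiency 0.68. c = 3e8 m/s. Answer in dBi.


lambda = c/f = 3e8 / 1.586e+10 = 0.01891551 m
G = eta*(pi*D/lambda)^2 = 0.68*(pi*3.47/0.01891551)^2
G = 225855.9126 (linear)
G = 10*log10(225855.9126) = 53.5383 dBi

53.5383 dBi


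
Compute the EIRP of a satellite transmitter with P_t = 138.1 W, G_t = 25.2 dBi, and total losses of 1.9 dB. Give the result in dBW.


Pt = 138.1 W = 21.4019 dBW
EIRP = Pt_dBW + Gt - losses = 21.4019 + 25.2 - 1.9 = 44.7019 dBW

44.7019 dBW


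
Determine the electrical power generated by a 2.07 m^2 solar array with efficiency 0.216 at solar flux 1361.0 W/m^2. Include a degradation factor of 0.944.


P = area * eta * S * degradation
P = 2.07 * 0.216 * 1361.0 * 0.944
P = 574.4526 W

574.4526 W


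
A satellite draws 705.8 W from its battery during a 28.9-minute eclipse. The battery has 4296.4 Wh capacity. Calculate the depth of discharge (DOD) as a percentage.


E_used = P * t / 60 = 705.8 * 28.9 / 60 = 339.9603 Wh
DOD = E_used / E_total * 100 = 339.9603 / 4296.4 * 100
DOD = 7.9127 %

7.9127 %


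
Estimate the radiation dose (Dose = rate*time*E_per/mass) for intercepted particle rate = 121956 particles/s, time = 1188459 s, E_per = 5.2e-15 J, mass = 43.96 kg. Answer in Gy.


Total energy deposited = rate * time * E_per
  = 121956 * 1188459 * 5.2e-15 = 7.5368647e-04 J
Dose = E_total / mass = 7.5368647e-04 / 43.96
Dose = 1.7144824e-05 Gy

1.7145e-05 Gy


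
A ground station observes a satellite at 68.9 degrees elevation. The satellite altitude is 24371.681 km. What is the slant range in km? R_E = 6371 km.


h = 24371.681 km, el = 68.9 deg
d = -R_E*sin(el) + sqrt((R_E*sin(el))^2 + 2*R_E*h + h^2)
d = -6371.0000*sin(1.2025) + sqrt((6371.0000*0.9329535)^2 + 2*6371.0000*24371.681 + 24371.681^2)
d = 24713.1606 km

24713.1606 km


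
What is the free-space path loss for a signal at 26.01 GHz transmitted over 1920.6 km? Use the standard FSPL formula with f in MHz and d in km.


f = 26.01 GHz = 26010.0000 MHz
d = 1920.6 km
FSPL = 32.44 + 20*log10(26010.0000) + 20*log10(1920.6)
FSPL = 32.44 + 88.3028 + 65.6687
FSPL = 186.4115 dB

186.4115 dB


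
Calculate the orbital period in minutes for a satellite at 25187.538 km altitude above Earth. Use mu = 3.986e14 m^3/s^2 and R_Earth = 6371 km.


r = 31558.5380 km = 3.1558538e+07 m
T = 2*pi*sqrt(r^3/mu) = 2*pi*sqrt(3.1430452e+22 / 3.986e14)
T = 55793.8762 s = 929.8979 min

929.8979 minutes


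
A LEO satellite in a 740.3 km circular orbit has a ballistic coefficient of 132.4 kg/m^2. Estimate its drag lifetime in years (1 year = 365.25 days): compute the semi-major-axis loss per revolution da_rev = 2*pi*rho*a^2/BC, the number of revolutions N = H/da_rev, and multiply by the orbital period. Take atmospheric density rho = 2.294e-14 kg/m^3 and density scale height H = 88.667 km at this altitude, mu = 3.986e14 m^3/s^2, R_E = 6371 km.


a = R_E + alt = 7111.3000 km = 7.1113e+06 m
da_rev = 2*pi*rho*a^2/BC = 2*pi*2.294e-14*(7.1113e+06)^2/132.4 = 0.0550532925 m per revolution
N = H/da_rev = 88667.0000 m / 0.0550532925 m = 1.6105667e+06 revolutions
P = 2*pi*sqrt(a^3/mu) = 5968.0812 s
lifetime = N*P = 1.6105667e+06 * 5968.0812 = 9.6119928e+09 s = 111249.9172 days
years = 111249.9172 / 365.25 = 304.5857 years

304.5857 years


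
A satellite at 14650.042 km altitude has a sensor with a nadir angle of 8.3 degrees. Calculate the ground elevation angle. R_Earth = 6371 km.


r = R_E + alt = 21021.0420 km
Law of sines in the satellite / Earth-center / ground-point triangle:
  sin(nadir)/R_E = sin(90 + el)/r  =>  cos(el) = (r/R_E)*sin(nadir)
cos(el) = (21021.0420 / 6371.0000) * sin(8.3 deg) = 0.4763016
el = arccos(0.4763016) = 61.5559 deg
(Earth-central angle = 90 - nadir - el = 20.1441 deg)

61.5559 degrees


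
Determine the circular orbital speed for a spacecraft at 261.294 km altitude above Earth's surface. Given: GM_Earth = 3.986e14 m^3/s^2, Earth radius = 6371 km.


r = R_E + alt = 6371.0 + 261.294 = 6632.2940 km = 6.632294e+06 m
v = sqrt(mu/r) = sqrt(3.986e14 / 6.632294e+06) = 7752.4105 m/s = 7.7524 km/s

7.7524 km/s


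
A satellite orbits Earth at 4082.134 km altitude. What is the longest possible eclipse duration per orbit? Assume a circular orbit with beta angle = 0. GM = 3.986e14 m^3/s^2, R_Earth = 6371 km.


r = 10453.1340 km
T = 177.2678 min
Eclipse fraction = arcsin(R_E/r)/pi = arcsin(6371.0000/10453.1340)/pi
= arcsin(0.6094823)/pi = 0.2086227
Eclipse duration = 0.2086227 * 177.2678 = 36.9821 min

36.9821 minutes


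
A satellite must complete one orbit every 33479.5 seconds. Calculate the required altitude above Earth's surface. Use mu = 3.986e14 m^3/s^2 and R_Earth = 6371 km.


T = 33479.5 s
r = (mu*T^2/(4*pi^2))^(1/3) = (3.986e14 * 33479.5^2 / (4*pi^2))^(1/3)
r = 2.245149e+07 m = 22451.4896 km
alt = r - R_E = 22451.4896 - 6371 = 16080.4896 km

16080.4896 km


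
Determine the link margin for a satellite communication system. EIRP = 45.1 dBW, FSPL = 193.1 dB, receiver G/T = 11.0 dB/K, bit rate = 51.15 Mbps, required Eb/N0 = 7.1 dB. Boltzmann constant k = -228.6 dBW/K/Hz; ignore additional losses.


C/N0 = EIRP - FSPL + G/T - k = 45.1 - 193.1 + 11.0 - (-228.6)
C/N0 = 91.6000 dB-Hz
R_b = 51.15 Mbps = 5.115e+07 bps -> 10*log10(R_b) = 77.0885 dB-Hz
Eb/N0 = C/N0 - 10*log10(R_b) = 91.6000 - 77.0885 = 14.5115 dB
Margin = Eb/N0 - Eb/N0_req = 14.5115 - 7.1 = 7.4115 dB (link closes)

7.4115 dB


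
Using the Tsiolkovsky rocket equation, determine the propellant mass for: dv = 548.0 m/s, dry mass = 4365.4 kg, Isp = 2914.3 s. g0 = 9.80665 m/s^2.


ve = Isp * g0 = 2914.3 * 9.80665 = 28579.520095 m/s
mass ratio = exp(dv/ve) = exp(548.0/28579.520095) = 1.01935958
m_prop = m_dry * (mr - 1) = 4365.4 * (1.01935958 - 1)
m_prop = 84.5123 kg

84.5123 kg


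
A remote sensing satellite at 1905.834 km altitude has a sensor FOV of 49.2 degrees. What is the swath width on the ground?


FOV = 49.2 deg = 0.858702 rad
swath = 2 * alt * tan(FOV/2) = 2 * 1905.834 * tan(0.429351)
swath = 2 * 1905.834 * 0.4578357
swath = 1745.1179 km

1745.1179 km


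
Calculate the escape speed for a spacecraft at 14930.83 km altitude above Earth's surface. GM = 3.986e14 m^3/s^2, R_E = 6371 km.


r = 6371.0 + 14930.83 = 21301.8300 km = 2.130183e+07 m
v_esc = sqrt(2*mu/r) = sqrt(2*3.986e14 / 2.130183e+07)
v_esc = 6117.5170 m/s = 6.1175 km/s

6.1175 km/s


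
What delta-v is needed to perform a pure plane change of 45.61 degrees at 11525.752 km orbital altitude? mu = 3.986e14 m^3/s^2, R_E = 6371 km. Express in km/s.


r = 17896.7520 km = 1.7896752e+07 m
V = sqrt(mu/r) = 4719.3429 m/s
di = 45.61 deg = 0.7960447 rad
dV = 2*V*sin(di/2) = 2*4719.3429*sin(0.3980223)
dV = 3658.3972 m/s = 3.6584 km/s

3.6584 km/s


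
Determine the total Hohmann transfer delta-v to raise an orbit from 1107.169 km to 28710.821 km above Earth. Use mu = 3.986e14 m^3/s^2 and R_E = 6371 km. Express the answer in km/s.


r1 = 7478.1690 km = 7.478169e+06 m
r2 = 35081.8210 km = 3.5081821e+07 m
dv1 = sqrt(mu/r1)*(sqrt(2*r2/(r1+r2)) - 1) = 2073.2201 m/s
dv2 = sqrt(mu/r2)*(1 - sqrt(2*r1/(r1+r2))) = 1372.5557 m/s
total dv = |dv1| + |dv2| = 2073.2201 + 1372.5557 = 3445.7758 m/s = 3.4458 km/s

3.4458 km/s


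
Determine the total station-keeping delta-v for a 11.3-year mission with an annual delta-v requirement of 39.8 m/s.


dV = rate * years = 39.8 * 11.3
dV = 449.7400 m/s

449.7400 m/s


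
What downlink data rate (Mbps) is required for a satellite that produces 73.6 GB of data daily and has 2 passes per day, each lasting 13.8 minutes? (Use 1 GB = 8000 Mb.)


total contact time = 2 * 13.8 * 60 = 1656.0000 s
data = 73.6 GB = 588800.0000 Mb
rate = 588800.0000 / 1656.0000 = 355.5556 Mbps

355.5556 Mbps


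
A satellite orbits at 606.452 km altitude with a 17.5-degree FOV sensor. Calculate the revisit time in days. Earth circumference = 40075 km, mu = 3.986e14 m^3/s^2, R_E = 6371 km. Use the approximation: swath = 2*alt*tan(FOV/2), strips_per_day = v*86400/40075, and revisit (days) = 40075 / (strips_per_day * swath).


swath = 2*606.452*tan(0.1527163) = 186.6838 km
v = sqrt(mu/r) = 7558.2320 m/s = 7.5582 km/s
strips/day = v*86400/40075 = 7.5582*86400/40075 = 16.2952
coverage/day = strips * swath = 16.2952 * 186.6838 = 3042.0547 km
revisit = 40075 / 3042.0547 = 13.1737 days

13.1737 days


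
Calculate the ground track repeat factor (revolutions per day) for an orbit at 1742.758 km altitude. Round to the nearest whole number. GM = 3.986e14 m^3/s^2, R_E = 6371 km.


r = 8.113758e+06 m
T = 2*pi*sqrt(r^3/mu) = 7273.5143 s = 121.2252 min
revs/day = 1440 / 121.2252 = 11.8787
Rounded: 12 revolutions per day

12 revolutions per day


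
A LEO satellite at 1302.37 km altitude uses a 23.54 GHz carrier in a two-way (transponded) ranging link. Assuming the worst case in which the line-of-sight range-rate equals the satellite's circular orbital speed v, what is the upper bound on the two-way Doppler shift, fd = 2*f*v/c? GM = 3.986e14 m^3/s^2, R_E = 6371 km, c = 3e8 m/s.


r = 7.67337e+06 m
v = sqrt(mu/r) = 7207.3494 m/s (worst-case radial velocity)
f = 23.54 GHz = 2.354e+10 Hz
fd = 2*f*v/c = 2*2.354e+10*7207.3494/3.0e+08
fd = 1.1310734e+06 Hz

1.1311e+06 Hz


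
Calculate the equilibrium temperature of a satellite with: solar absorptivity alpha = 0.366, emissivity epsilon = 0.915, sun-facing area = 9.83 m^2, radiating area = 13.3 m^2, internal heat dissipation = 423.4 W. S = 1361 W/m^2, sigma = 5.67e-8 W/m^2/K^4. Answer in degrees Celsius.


Numerator = alpha*S*A_sun + Q_int = 0.366*1361*9.83 + 423.4 = 5319.9786 W
Denominator = eps*sigma*A_rad = 0.915*5.67e-8*13.3 = 6.9001065e-07 W/K^4
T^4 = 7.7099949e+09 K^4
T = 296.3217 K = 23.1717 C

23.1717 degrees Celsius


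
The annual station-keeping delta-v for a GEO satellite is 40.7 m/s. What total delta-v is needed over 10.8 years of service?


dV = rate * years = 40.7 * 10.8
dV = 439.5600 m/s

439.5600 m/s


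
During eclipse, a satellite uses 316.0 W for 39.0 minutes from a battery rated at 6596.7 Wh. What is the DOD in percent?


E_used = P * t / 60 = 316.0 * 39.0 / 60 = 205.4000 Wh
DOD = E_used / E_total * 100 = 205.4000 / 6596.7 * 100
DOD = 3.1137 %

3.1137 %


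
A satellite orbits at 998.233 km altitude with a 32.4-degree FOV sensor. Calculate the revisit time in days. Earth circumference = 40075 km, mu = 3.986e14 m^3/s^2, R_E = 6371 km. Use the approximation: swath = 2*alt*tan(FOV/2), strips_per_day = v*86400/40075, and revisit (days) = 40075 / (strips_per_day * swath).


swath = 2*998.233*tan(0.2827433) = 580.0270 km
v = sqrt(mu/r) = 7354.5737 m/s = 7.3546 km/s
strips/day = v*86400/40075 = 7.3546*86400/40075 = 15.8561
coverage/day = strips * swath = 15.8561 * 580.0270 = 9196.9943 km
revisit = 40075 / 9196.9943 = 4.3574 days

4.3574 days


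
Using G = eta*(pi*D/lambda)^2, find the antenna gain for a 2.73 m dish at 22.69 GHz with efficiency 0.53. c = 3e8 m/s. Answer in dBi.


lambda = c/f = 3e8 / 2.269e+10 = 0.01322168 m
G = eta*(pi*D/lambda)^2 = 0.53*(pi*2.73/0.01322168)^2
G = 223011.5681 (linear)
G = 10*log10(223011.5681) = 53.4833 dBi

53.4833 dBi


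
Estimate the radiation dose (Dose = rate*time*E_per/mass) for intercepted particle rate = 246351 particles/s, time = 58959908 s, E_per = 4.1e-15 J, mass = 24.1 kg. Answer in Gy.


Total energy deposited = rate * time * E_per
  = 246351 * 58959908 * 4.1e-15 = 0.05955181 J
Dose = E_total / mass = 0.05955181 / 24.1
Dose = 0.00247103 Gy

0.0025 Gy


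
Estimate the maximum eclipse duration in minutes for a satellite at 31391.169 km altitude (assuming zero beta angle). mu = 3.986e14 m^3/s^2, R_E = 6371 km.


r = 37762.1690 km
T = 1217.1535 min
Eclipse fraction = arcsin(R_E/r)/pi = arcsin(6371.0000/37762.1690)/pi
= arcsin(0.1687138)/pi = 0.05396137
Eclipse duration = 0.05396137 * 1217.1535 = 65.6793 min

65.6793 minutes


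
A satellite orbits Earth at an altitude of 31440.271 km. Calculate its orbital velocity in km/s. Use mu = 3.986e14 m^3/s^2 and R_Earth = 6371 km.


r = R_E + alt = 6371.0 + 31440.271 = 37811.2710 km = 3.7811271e+07 m
v = sqrt(mu/r) = sqrt(3.986e14 / 3.7811271e+07) = 3246.8185 m/s = 3.2468 km/s

3.2468 km/s


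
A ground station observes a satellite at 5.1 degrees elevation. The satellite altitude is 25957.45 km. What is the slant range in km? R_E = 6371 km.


h = 25957.45 km, el = 5.1 deg
d = -R_E*sin(el) + sqrt((R_E*sin(el))^2 + 2*R_E*h + h^2)
d = -6371.0000*sin(0.08901179) + sqrt((6371.0000*0.0888943)^2 + 2*6371.0000*25957.45 + 25957.45^2)
d = 31133.1779 km

31133.1779 km


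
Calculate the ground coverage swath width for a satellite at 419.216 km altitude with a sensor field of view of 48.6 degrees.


FOV = 48.6 deg = 0.84823 rad
swath = 2 * alt * tan(FOV/2) = 2 * 419.216 * tan(0.424115)
swath = 2 * 419.216 * 0.4515173
swath = 378.5666 km

378.5666 km


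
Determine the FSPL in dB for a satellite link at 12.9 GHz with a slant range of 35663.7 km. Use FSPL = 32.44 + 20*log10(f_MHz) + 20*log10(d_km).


f = 12.9 GHz = 12900.0000 MHz
d = 35663.7 km
FSPL = 32.44 + 20*log10(12900.0000) + 20*log10(35663.7)
FSPL = 32.44 + 82.2118 + 91.0445
FSPL = 205.6963 dB

205.6963 dB


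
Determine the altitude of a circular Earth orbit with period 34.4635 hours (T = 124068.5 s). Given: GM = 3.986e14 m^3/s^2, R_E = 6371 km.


T = 124068.5 s
r = (mu*T^2/(4*pi^2))^(1/3) = (3.986e14 * 124068.5^2 / (4*pi^2))^(1/3)
r = 5.3765069e+07 m = 53765.0689 km
alt = r - R_E = 53765.0689 - 6371 = 47394.0689 km

47394.0689 km


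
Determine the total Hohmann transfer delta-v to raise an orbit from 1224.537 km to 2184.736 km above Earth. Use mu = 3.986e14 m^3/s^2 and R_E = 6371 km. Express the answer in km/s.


r1 = 7595.5370 km = 7.595537e+06 m
r2 = 8555.7360 km = 8.555736e+06 m
dv1 = sqrt(mu/r1)*(sqrt(2*r2/(r1+r2)) - 1) = 212.2260 m/s
dv2 = sqrt(mu/r2)*(1 - sqrt(2*r1/(r1+r2))) = 206.0004 m/s
total dv = |dv1| + |dv2| = 212.2260 + 206.0004 = 418.2263 m/s = 0.4182263 km/s

0.4182 km/s


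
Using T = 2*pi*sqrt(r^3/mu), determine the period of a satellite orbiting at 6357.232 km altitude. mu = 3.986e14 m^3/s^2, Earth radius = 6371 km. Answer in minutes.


r = 12728.2320 km = 1.2728232e+07 m
T = 2*pi*sqrt(r^3/mu) = 2*pi*sqrt(2.062074e+21 / 3.986e14)
T = 14291.0239 s = 238.1837 min

238.1837 minutes


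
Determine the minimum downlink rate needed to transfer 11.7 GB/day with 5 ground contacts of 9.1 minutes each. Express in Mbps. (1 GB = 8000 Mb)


total contact time = 5 * 9.1 * 60 = 2730.0000 s
data = 11.7 GB = 93600.0000 Mb
rate = 93600.0000 / 2730.0000 = 34.2857 Mbps

34.2857 Mbps


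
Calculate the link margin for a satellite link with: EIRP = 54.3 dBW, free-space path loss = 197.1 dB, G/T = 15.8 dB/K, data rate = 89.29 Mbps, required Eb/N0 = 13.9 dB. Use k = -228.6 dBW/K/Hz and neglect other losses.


C/N0 = EIRP - FSPL + G/T - k = 54.3 - 197.1 + 15.8 - (-228.6)
C/N0 = 101.6000 dB-Hz
R_b = 89.29 Mbps = 8.929e+07 bps -> 10*log10(R_b) = 79.5080 dB-Hz
Eb/N0 = C/N0 - 10*log10(R_b) = 101.6000 - 79.5080 = 22.0920 dB
Margin = Eb/N0 - Eb/N0_req = 22.0920 - 13.9 = 8.1920 dB (link closes)

8.1920 dB


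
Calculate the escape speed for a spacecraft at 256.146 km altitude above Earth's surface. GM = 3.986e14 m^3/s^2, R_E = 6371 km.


r = 6371.0 + 256.146 = 6627.1460 km = 6.627146e+06 m
v_esc = sqrt(2*mu/r) = sqrt(2*3.986e14 / 6.627146e+06)
v_esc = 10967.8216 m/s = 10.9678 km/s

10.9678 km/s


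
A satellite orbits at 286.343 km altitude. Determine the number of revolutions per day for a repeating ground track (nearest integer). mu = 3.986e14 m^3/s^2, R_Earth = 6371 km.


r = 6.657343e+06 m
T = 2*pi*sqrt(r^3/mu) = 5405.8329 s = 90.0972 min
revs/day = 1440 / 90.0972 = 15.9827
Rounded: 16 revolutions per day

16 revolutions per day


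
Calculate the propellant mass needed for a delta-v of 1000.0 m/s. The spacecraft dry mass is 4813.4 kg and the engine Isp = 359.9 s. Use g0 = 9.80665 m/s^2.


ve = Isp * g0 = 359.9 * 9.80665 = 3529.413335 m/s
mass ratio = exp(dv/ve) = exp(1000.0/3529.413335) = 1.32754744
m_prop = m_dry * (mr - 1) = 4813.4 * (1.32754744 - 1)
m_prop = 1576.6168 kg

1576.6168 kg


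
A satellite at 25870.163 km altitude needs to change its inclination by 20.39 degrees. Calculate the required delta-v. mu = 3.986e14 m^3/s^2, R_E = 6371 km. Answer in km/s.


r = 32241.1630 km = 3.2241163e+07 m
V = sqrt(mu/r) = 3516.1168 m/s
di = 20.39 deg = 0.3558726 rad
dV = 2*V*sin(di/2) = 2*3516.1168*sin(0.1779363)
dV = 1244.6973 m/s = 1.2447 km/s

1.2447 km/s


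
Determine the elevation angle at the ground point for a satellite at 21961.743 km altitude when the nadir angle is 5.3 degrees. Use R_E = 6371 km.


r = R_E + alt = 28332.7430 km
Law of sines in the satellite / Earth-center / ground-point triangle:
  sin(nadir)/R_E = sin(90 + el)/r  =>  cos(el) = (r/R_E)*sin(nadir)
cos(el) = (28332.7430 / 6371.0000) * sin(5.3 deg) = 0.4107851
el = arccos(0.4107851) = 65.7458 deg
(Earth-central angle = 90 - nadir - el = 18.9542 deg)

65.7458 degrees


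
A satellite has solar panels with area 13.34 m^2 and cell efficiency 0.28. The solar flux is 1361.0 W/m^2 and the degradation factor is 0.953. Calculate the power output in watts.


P = area * eta * S * degradation
P = 13.34 * 0.28 * 1361.0 * 0.953
P = 4844.6777 W

4844.6777 W


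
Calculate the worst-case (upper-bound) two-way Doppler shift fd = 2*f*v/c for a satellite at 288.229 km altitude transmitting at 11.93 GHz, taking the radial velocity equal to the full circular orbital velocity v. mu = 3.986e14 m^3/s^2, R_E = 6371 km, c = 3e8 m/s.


r = 6.659229e+06 m
v = sqrt(mu/r) = 7736.7163 m/s (worst-case radial velocity)
f = 11.93 GHz = 1.193e+10 Hz
fd = 2*f*v/c = 2*1.193e+10*7736.7163/3.0e+08
fd = 615326.8370 Hz

615326.8370 Hz


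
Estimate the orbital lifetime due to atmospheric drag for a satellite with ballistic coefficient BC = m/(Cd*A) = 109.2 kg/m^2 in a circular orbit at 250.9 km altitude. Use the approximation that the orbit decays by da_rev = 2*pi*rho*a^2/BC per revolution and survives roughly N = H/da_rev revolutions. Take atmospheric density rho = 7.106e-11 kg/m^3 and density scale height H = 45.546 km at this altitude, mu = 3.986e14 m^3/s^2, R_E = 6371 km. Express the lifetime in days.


a = R_E + alt = 6621.9000 km = 6.6219e+06 m
da_rev = 2*pi*rho*a^2/BC = 2*pi*7.106e-11*(6.6219e+06)^2/109.2 = 179.286533 m per revolution
N = H/da_rev = 45546.0000 m / 179.286533 m = 254.0403 revolutions
P = 2*pi*sqrt(a^3/mu) = 5362.7203 s
lifetime = N*P = 254.0403 * 5362.7203 = 1.3623469e+06 s = 15.7679 days

15.7679 days


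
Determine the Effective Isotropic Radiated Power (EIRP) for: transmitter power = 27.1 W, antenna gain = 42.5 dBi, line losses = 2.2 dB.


Pt = 27.1 W = 14.3297 dBW
EIRP = Pt_dBW + Gt - losses = 14.3297 + 42.5 - 2.2 = 54.6297 dBW

54.6297 dBW


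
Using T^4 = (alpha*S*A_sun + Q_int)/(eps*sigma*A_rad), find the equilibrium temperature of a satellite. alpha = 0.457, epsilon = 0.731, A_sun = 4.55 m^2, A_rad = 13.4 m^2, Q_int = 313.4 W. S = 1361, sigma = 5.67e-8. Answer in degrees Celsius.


Numerator = alpha*S*A_sun + Q_int = 0.457*1361*4.55 + 313.4 = 3143.3953 W
Denominator = eps*sigma*A_rad = 0.731*5.67e-8*13.4 = 5.5539918e-07 W/K^4
T^4 = 5.6597047e+09 K^4
T = 274.2827 K = 1.1327 C

1.1327 degrees Celsius


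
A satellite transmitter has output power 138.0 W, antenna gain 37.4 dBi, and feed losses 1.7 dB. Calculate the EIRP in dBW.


Pt = 138.0 W = 21.3988 dBW
EIRP = Pt_dBW + Gt - losses = 21.3988 + 37.4 - 1.7 = 57.0988 dBW

57.0988 dBW


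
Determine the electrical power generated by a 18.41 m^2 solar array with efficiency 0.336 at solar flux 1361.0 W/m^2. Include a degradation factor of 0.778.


P = area * eta * S * degradation
P = 18.41 * 0.336 * 1361.0 * 0.778
P = 6549.8415 W

6549.8415 W


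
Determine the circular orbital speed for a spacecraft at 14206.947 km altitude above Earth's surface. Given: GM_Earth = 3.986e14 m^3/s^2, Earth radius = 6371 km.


r = R_E + alt = 6371.0 + 14206.947 = 20577.9470 km = 2.0577947e+07 m
v = sqrt(mu/r) = sqrt(3.986e14 / 2.0577947e+07) = 4401.1647 m/s = 4.4012 km/s

4.4012 km/s


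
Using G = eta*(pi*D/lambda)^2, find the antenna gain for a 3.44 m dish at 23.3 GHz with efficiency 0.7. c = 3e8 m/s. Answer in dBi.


lambda = c/f = 3e8 / 2.33e+10 = 0.01287554 m
G = eta*(pi*D/lambda)^2 = 0.7*(pi*3.44/0.01287554)^2
G = 493155.6387 (linear)
G = 10*log10(493155.6387) = 56.9298 dBi

56.9298 dBi


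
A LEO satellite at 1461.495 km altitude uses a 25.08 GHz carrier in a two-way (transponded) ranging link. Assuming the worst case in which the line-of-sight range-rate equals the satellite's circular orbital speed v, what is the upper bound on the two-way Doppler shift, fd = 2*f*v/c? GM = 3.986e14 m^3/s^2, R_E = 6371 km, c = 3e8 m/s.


r = 7.832495e+06 m
v = sqrt(mu/r) = 7133.7615 m/s (worst-case radial velocity)
f = 25.08 GHz = 2.508e+10 Hz
fd = 2*f*v/c = 2*2.508e+10*7133.7615/3.0e+08
fd = 1.1927649e+06 Hz

1.1928e+06 Hz


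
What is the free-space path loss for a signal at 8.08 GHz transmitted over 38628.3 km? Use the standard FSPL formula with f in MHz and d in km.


f = 8.08 GHz = 8080.0000 MHz
d = 38628.3 km
FSPL = 32.44 + 20*log10(8080.0000) + 20*log10(38628.3)
FSPL = 32.44 + 78.1482 + 91.7381
FSPL = 202.3263 dB

202.3263 dB


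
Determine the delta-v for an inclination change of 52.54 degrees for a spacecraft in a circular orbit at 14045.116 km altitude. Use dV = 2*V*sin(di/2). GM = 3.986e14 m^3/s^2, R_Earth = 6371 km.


r = 20416.1160 km = 2.0416116e+07 m
V = sqrt(mu/r) = 4418.5735 m/s
di = 52.54 deg = 0.916996 rad
dV = 2*V*sin(di/2) = 2*4418.5735*sin(0.458498)
dV = 3911.3366 m/s = 3.9113 km/s

3.9113 km/s


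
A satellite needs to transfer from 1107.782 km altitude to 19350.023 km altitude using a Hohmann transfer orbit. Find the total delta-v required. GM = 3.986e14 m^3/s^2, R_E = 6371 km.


r1 = 7478.7820 km = 7.478782e+06 m
r2 = 25721.0230 km = 2.5721023e+07 m
dv1 = sqrt(mu/r1)*(sqrt(2*r2/(r1+r2)) - 1) = 1786.9927 m/s
dv2 = sqrt(mu/r2)*(1 - sqrt(2*r1/(r1+r2))) = 1294.2985 m/s
total dv = |dv1| + |dv2| = 1786.9927 + 1294.2985 = 3081.2912 m/s = 3.0813 km/s

3.0813 km/s


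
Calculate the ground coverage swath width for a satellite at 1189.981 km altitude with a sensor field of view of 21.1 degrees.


FOV = 21.1 deg = 0.3682645 rad
swath = 2 * alt * tan(FOV/2) = 2 * 1189.981 * tan(0.1841322)
swath = 2 * 1189.981 * 0.1862418
swath = 443.2485 km

443.2485 km


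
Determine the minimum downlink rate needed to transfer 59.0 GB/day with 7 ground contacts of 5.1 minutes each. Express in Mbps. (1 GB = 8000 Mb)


total contact time = 7 * 5.1 * 60 = 2142.0000 s
data = 59.0 GB = 472000.0000 Mb
rate = 472000.0000 / 2142.0000 = 220.3548 Mbps

220.3548 Mbps


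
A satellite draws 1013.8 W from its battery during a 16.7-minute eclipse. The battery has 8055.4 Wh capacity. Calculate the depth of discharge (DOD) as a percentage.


E_used = P * t / 60 = 1013.8 * 16.7 / 60 = 282.1743 Wh
DOD = E_used / E_total * 100 = 282.1743 / 8055.4 * 100
DOD = 3.5029 %

3.5029 %


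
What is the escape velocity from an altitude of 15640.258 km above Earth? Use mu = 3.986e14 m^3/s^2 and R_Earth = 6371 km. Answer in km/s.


r = 6371.0 + 15640.258 = 22011.2580 km = 2.2011258e+07 m
v_esc = sqrt(2*mu/r) = sqrt(2*3.986e14 / 2.2011258e+07)
v_esc = 6018.1251 m/s = 6.0181 km/s

6.0181 km/s


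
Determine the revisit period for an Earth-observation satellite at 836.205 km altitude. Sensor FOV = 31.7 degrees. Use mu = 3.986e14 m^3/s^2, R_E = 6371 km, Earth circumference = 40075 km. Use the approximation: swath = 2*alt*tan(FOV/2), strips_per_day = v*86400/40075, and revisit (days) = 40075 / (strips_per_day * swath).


swath = 2*836.205*tan(0.2766347) = 474.8210 km
v = sqrt(mu/r) = 7436.7847 m/s = 7.4368 km/s
strips/day = v*86400/40075 = 7.4368*86400/40075 = 16.0334
coverage/day = strips * swath = 16.0334 * 474.8210 = 7612.9919 km
revisit = 40075 / 7612.9919 = 5.2640 days

5.2640 days


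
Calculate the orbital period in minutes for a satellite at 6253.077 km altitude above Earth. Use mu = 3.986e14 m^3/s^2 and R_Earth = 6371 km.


r = 12624.0770 km = 1.2624077e+07 m
T = 2*pi*sqrt(r^3/mu) = 2*pi*sqrt(2.0118653e+21 / 3.986e14)
T = 14115.9683 s = 235.2661 min

235.2661 minutes


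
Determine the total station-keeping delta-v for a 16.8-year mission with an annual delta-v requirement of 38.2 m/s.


dV = rate * years = 38.2 * 16.8
dV = 641.7600 m/s

641.7600 m/s


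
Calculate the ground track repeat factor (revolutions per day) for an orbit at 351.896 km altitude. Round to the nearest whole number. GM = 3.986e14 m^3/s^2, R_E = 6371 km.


r = 6.722896e+06 m
T = 2*pi*sqrt(r^3/mu) = 5485.8738 s = 91.4312 min
revs/day = 1440 / 91.4312 = 15.7495
Rounded: 16 revolutions per day

16 revolutions per day


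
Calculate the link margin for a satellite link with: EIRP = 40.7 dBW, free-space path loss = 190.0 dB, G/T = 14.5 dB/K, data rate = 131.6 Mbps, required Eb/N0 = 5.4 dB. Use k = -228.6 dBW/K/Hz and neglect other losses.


C/N0 = EIRP - FSPL + G/T - k = 40.7 - 190.0 + 14.5 - (-228.6)
C/N0 = 93.8000 dB-Hz
R_b = 131.6 Mbps = 1.316e+08 bps -> 10*log10(R_b) = 81.1926 dB-Hz
Eb/N0 = C/N0 - 10*log10(R_b) = 93.8000 - 81.1926 = 12.6074 dB
Margin = Eb/N0 - Eb/N0_req = 12.6074 - 5.4 = 7.2074 dB (link closes)

7.2074 dB


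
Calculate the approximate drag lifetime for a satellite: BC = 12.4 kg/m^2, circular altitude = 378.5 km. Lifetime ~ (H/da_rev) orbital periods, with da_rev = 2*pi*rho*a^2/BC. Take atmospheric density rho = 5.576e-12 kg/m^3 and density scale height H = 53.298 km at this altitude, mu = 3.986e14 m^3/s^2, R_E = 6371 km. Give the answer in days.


a = R_E + alt = 6749.5000 km = 6.7495e+06 m
da_rev = 2*pi*rho*a^2/BC = 2*pi*5.576e-12*(6.7495e+06)^2/12.4 = 128.713515 m per revolution
N = H/da_rev = 53298.0000 m / 128.713515 m = 414.0824 revolutions
P = 2*pi*sqrt(a^3/mu) = 5518.4692 s
lifetime = N*P = 414.0824 * 5518.4692 = 2.2851009e+06 s = 26.4479 days

26.4479 days


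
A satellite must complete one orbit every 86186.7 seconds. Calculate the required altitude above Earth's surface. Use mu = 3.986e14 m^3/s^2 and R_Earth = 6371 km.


T = 86186.7 s
r = (mu*T^2/(4*pi^2))^(1/3) = (3.986e14 * 86186.7^2 / (4*pi^2))^(1/3)
r = 4.217153e+07 m = 42171.5297 km
alt = r - R_E = 42171.5297 - 6371 = 35800.5297 km

35800.5297 km


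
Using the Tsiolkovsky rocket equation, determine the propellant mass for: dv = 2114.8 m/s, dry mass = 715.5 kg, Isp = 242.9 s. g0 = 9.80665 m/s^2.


ve = Isp * g0 = 242.9 * 9.80665 = 2382.035285 m/s
mass ratio = exp(dv/ve) = exp(2114.8/2382.035285) = 2.42980791
m_prop = m_dry * (mr - 1) = 715.5 * (2.42980791 - 1)
m_prop = 1023.0276 kg

1023.0276 kg


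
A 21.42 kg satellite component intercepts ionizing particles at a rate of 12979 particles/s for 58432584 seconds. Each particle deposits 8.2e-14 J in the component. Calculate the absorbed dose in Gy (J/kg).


Total energy deposited = rate * time * E_per
  = 12979 * 58432584 * 8.2e-14 = 0.06218851 J
Dose = E_total / mass = 0.06218851 / 21.42
Dose = 0.002903292 Gy

0.0029 Gy


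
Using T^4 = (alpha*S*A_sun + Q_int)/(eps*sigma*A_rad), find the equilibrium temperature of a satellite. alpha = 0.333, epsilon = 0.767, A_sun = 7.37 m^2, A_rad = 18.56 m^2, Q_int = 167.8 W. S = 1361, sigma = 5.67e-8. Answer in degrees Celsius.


Numerator = alpha*S*A_sun + Q_int = 0.333*1361*7.37 + 167.8 = 3507.9798 W
Denominator = eps*sigma*A_rad = 0.767*5.67e-8*18.56 = 8.0715398e-07 W/K^4
T^4 = 4.3461098e+09 K^4
T = 256.7587 K = -16.3913 C

-16.3913 degrees Celsius


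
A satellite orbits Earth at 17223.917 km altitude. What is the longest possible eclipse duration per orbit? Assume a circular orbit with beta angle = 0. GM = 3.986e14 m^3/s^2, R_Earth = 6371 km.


r = 23594.9170 km
T = 601.1566 min
Eclipse fraction = arcsin(R_E/r)/pi = arcsin(6371.0000/23594.9170)/pi
= arcsin(0.2700158)/pi = 0.08702892
Eclipse duration = 0.08702892 * 601.1566 = 52.3180 min

52.3180 minutes


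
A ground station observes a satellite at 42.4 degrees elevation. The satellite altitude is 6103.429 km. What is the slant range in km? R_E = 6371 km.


h = 6103.429 km, el = 42.4 deg
d = -R_E*sin(el) + sqrt((R_E*sin(el))^2 + 2*R_E*h + h^2)
d = -6371.0000*sin(0.7400196) + sqrt((6371.0000*0.6743024)^2 + 2*6371.0000*6103.429 + 6103.429^2)
d = 7257.2522 km

7257.2522 km


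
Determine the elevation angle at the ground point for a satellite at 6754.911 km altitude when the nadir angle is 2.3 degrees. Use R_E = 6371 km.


r = R_E + alt = 13125.9110 km
Law of sines in the satellite / Earth-center / ground-point triangle:
  sin(nadir)/R_E = sin(90 + el)/r  =>  cos(el) = (r/R_E)*sin(nadir)
cos(el) = (13125.9110 / 6371.0000) * sin(2.3 deg) = 0.08268189
el = arccos(0.08268189) = 85.2573 deg
(Earth-central angle = 90 - nadir - el = 2.4427 deg)

85.2573 degrees
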